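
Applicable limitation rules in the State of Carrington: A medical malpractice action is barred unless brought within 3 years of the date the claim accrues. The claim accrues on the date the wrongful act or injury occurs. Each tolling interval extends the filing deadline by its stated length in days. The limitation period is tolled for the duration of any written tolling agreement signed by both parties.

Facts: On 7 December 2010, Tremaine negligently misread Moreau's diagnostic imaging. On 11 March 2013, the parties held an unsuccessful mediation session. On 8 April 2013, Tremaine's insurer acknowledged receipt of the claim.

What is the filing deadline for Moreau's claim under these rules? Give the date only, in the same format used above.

7 December 2013

The claim accrued on 7 December 2010, when the wrongful act occurred.
The untolled deadline — 3 years after 7 December 2010 — is 7 December 2013.
None of the other events listed affects the running of the period under the stated rules.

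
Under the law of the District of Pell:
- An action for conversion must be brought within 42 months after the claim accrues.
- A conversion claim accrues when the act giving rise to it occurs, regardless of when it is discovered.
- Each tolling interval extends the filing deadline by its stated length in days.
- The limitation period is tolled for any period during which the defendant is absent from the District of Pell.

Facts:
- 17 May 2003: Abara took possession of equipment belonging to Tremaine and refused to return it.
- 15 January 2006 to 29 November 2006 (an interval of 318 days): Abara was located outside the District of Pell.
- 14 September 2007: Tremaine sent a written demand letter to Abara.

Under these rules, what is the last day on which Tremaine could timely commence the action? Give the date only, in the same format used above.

1 October 2007

The claim accrued on 17 May 2003, when the wrongful act occurred.
42 months from 17 May 2003 is 17 November 2006.
Because the defendant's absence from the jurisdiction ran from 15 January 2006 to 29 November 2006, the deadline is extended by 318 days to 1 October 2007.
The other events in the timeline have no effect on the limitation period under the stated rules.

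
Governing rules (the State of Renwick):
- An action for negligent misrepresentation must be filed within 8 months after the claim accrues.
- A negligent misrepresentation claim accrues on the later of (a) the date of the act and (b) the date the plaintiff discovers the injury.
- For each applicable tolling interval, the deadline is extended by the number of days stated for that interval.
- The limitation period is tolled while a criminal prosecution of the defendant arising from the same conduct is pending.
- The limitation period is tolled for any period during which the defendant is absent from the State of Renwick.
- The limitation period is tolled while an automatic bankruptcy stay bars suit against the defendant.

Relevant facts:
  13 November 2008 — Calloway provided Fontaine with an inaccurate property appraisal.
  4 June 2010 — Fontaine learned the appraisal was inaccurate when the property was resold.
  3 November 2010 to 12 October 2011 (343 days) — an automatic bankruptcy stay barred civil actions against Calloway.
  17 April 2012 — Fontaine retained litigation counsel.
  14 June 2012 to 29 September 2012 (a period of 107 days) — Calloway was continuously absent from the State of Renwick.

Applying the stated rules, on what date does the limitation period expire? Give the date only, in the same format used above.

The claim accrued on 4 June 2010 — the later of the 13 November 2008 act and the 4 June 2010 discovery.
The untolled deadline — 8 months after 4 June 2010 — is 4 February 2011.
The automatic bankruptcy stay from 3 November 2010 to 12 October 2011 tolled the period for 343 days, extending the deadline to 13 January 2012.
The defendant's absence from the jurisdiction from 14 June 2012 to 29 September 2012 began after the period had already run on 13 January 2012, so it has no tolling effect.
The other events in the timeline have no effect on the limitation period under the stated rules.

13 January 2012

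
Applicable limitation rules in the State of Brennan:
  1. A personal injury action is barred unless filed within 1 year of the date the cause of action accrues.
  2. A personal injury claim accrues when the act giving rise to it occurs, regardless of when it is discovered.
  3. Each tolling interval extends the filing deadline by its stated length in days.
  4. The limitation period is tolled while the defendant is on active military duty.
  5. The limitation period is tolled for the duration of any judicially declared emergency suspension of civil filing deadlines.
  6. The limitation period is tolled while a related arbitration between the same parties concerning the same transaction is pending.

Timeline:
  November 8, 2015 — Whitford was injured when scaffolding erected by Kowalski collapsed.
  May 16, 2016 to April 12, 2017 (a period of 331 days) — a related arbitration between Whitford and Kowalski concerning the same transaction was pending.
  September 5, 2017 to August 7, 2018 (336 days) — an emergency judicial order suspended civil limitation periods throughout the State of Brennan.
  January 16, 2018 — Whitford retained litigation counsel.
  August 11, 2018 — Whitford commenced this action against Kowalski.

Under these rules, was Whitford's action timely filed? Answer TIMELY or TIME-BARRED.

The claim accrued on November 8, 2015, when the wrongful act occurred.
The untolled deadline — 1 year after November 8, 2015 — is November 8, 2016.
The period was tolled for 331 days by the pending related arbitration (May 16, 2016 to April 12, 2017), pushing the deadline to October 5, 2017.
The period was tolled for 336 days by the emergency suspension of filing deadlines (September 5, 2017 to August 7, 2018), pushing the deadline to September 6, 2018.
None of the other events listed affects the running of the period under the stated rules.
Whitford filed on August 11, 2018, before the September 6, 2018 deadline, so the action is timely.

TIMELY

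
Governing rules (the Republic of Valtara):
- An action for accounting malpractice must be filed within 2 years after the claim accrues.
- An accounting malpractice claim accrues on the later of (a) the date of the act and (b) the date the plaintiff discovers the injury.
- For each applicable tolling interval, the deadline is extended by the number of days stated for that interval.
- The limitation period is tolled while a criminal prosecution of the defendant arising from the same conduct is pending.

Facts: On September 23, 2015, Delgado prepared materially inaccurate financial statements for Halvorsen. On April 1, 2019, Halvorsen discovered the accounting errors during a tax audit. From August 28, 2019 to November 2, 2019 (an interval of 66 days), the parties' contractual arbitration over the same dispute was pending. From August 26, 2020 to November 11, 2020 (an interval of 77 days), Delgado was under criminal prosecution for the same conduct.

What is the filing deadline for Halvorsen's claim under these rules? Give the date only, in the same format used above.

The claim accrued on April 1, 2019 — the later of the September 23, 2015 act and the April 1, 2019 discovery.
The untolled deadline — 2 years after April 1, 2019 — is April 1, 2021.
The period was tolled for 77 days by the pending criminal prosecution (August 26, 2020 to November 11, 2020), pushing the deadline to June 17, 2021.
No stated provision tolls the period for a pending arbitration, so the interval from August 28, 2019 to November 2, 2019 has no effect on the deadline.

June 17, 2021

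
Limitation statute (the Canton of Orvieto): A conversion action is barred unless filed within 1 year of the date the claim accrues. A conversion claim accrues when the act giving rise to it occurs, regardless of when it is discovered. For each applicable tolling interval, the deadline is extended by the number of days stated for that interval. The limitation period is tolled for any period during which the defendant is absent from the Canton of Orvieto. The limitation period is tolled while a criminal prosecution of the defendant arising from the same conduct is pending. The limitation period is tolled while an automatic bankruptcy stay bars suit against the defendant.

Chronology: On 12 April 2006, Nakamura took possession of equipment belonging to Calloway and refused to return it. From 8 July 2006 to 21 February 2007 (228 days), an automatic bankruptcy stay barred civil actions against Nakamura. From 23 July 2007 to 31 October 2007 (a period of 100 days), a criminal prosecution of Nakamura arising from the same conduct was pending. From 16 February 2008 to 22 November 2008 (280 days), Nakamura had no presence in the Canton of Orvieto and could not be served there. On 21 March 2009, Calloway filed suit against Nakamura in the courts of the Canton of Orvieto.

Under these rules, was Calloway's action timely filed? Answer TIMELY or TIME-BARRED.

The claim accrued on 12 April 2006, when the wrongful act occurred.
Adding the 1 year base period to 12 April 2006 gives a deadline of 12 April 2007, before any tolling.
The period was tolled for 228 days by the automatic bankruptcy stay (8 July 2006 to 21 February 2007), pushing the deadline to 26 November 2007.
Because the pending criminal prosecution ran from 23 July 2007 to 31 October 2007, the deadline is extended by 100 days to 5 March 2008.
Because the defendant's absence from the jurisdiction ran from 16 February 2008 to 22 November 2008, the deadline is extended by 280 days to 10 December 2008.
Filing on 21 March 2009 missed the 10 December 2008 deadline — the action is time-barred.

TIME-BARRED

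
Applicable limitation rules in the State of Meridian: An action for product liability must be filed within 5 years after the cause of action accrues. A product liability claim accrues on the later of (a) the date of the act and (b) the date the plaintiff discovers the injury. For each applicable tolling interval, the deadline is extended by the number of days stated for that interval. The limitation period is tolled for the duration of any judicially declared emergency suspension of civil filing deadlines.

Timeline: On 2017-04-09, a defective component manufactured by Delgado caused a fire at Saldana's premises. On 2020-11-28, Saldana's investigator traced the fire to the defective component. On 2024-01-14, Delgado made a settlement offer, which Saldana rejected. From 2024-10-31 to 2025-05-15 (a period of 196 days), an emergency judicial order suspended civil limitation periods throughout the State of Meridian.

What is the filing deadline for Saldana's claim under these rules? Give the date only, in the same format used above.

2026-06-12

Taking the later of the act (2017-04-09) and discovery (2020-11-28), the claim accrued on 2020-11-28.
5 years from 2020-11-28 is 2025-11-28.
The period was tolled for 196 days by the emergency suspension of filing deadlines (2024-10-31 to 2025-05-15), pushing the deadline to 2026-06-12.
The other events in the timeline have no effect on the limitation period under the stated rules.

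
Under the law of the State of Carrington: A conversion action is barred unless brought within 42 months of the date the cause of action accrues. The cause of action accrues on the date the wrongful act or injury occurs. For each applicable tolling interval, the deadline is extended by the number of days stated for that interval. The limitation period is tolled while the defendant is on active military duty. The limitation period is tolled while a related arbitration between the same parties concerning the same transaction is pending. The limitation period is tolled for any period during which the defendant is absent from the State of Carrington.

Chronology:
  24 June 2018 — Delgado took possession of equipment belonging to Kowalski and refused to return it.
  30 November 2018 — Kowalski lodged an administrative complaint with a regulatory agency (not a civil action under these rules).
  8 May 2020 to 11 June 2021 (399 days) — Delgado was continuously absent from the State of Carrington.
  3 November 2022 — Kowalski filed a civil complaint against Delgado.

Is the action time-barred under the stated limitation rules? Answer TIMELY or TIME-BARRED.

The limitation period began to run on 24 June 2018.
42 months from 24 June 2018 is 24 December 2021.
Because the defendant's absence from the jurisdiction ran from 8 May 2020 to 11 June 2021, the deadline is extended by 399 days to 27 January 2023.
The other events in the timeline have no effect on the limitation period under the stated rules.
Filing on 3 November 2022 beat the 27 January 2023 deadline — the action is timely.

TIMELY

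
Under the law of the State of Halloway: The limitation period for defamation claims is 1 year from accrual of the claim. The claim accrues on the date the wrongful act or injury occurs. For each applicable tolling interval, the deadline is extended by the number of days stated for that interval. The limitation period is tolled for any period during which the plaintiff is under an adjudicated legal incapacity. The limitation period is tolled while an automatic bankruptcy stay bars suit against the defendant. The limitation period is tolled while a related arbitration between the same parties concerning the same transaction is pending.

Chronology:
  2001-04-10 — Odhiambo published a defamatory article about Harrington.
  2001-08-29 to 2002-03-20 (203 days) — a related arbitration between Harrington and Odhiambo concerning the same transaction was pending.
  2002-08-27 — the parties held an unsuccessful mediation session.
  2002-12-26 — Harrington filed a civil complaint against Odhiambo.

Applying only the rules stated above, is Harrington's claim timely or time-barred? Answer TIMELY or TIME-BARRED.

The claim accrued on 2001-04-10, the date of the act.
Adding the 1 year base period to 2001-04-10 gives a deadline of 2002-04-10, before any tolling.
Because the pending related arbitration ran from 2001-08-29 to 2002-03-20, the deadline is extended by 203 days to 2002-10-30.
Nothing else in the chronology tolls or restarts the period.
The 2002-12-26 filing falls after the 2002-10-30 deadline; the claim is time-barred.

TIME-BARRED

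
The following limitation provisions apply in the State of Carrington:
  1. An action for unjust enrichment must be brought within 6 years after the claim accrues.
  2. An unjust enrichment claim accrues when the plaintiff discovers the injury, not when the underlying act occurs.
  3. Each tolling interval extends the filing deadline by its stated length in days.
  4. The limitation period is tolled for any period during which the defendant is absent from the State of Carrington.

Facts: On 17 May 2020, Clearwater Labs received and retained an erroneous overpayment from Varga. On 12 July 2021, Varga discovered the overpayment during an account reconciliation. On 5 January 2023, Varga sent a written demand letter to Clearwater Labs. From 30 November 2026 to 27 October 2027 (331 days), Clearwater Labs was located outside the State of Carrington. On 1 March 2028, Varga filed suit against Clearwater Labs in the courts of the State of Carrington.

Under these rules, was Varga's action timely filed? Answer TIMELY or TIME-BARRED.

Accrual is tied to discovery, so the period began on 12 July 2021 rather than on 17 May 2020 when the act occurred.
6 years from 12 July 2021 is 12 July 2027.
The defendant's absence from the jurisdiction from 30 November 2026 to 27 October 2027 tolled the period for 331 days, extending the deadline to 7 June 2028.
The other events in the timeline have no effect on the limitation period under the stated rules.
The 1 March 2028 filing precedes the 7 June 2028 deadline; the claim is timely.

TIMELY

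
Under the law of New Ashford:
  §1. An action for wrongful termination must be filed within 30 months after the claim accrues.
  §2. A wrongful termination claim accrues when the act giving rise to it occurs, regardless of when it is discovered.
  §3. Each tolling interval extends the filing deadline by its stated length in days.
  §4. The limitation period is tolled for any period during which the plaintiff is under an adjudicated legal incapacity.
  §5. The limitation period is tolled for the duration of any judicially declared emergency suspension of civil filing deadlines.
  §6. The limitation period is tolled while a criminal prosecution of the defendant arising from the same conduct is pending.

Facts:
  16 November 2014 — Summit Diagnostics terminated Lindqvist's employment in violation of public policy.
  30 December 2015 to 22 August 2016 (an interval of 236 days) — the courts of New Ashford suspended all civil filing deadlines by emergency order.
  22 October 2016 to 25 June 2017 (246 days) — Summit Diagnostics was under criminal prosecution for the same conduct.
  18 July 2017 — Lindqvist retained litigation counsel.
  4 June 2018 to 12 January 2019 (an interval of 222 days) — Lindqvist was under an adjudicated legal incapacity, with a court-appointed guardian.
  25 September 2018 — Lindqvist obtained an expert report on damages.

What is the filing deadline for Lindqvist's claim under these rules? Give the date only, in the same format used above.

The limitation period began to run on 16 November 2014.
The untolled deadline — 30 months after 16 November 2014 — is 16 May 2017.
The period was tolled for 236 days by the emergency suspension of filing deadlines (30 December 2015 to 22 August 2016), pushing the deadline to 7 January 2018.
The pending criminal prosecution from 22 October 2016 to 25 June 2017 tolled the period for 246 days, extending the deadline to 10 September 2018.
The plaintiff's legal incapacity from 4 June 2018 to 12 January 2019 tolled the period for 222 days, extending the deadline to 20 April 2019.
None of the other events listed affects the running of the period under the stated rules.

20 April 2019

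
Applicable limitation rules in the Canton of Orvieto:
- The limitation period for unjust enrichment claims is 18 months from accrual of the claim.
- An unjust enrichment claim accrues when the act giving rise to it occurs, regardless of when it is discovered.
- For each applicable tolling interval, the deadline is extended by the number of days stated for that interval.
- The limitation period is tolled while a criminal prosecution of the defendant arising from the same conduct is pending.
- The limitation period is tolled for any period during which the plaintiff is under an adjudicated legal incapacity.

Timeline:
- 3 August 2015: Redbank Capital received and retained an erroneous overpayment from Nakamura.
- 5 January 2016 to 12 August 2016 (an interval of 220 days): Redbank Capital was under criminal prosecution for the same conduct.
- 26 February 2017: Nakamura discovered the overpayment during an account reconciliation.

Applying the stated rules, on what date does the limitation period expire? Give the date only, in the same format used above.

11 September 2017

Because the rule ties accrual to occurrence, the claim accrued on 3 August 2015, not on the 26 February 2017 discovery date.
Adding the 18 months base period to 3 August 2015 gives a deadline of 3 February 2017, before any tolling.
The period was tolled for 220 days by the pending criminal prosecution (5 January 2016 to 12 August 2016), pushing the deadline to 11 September 2017.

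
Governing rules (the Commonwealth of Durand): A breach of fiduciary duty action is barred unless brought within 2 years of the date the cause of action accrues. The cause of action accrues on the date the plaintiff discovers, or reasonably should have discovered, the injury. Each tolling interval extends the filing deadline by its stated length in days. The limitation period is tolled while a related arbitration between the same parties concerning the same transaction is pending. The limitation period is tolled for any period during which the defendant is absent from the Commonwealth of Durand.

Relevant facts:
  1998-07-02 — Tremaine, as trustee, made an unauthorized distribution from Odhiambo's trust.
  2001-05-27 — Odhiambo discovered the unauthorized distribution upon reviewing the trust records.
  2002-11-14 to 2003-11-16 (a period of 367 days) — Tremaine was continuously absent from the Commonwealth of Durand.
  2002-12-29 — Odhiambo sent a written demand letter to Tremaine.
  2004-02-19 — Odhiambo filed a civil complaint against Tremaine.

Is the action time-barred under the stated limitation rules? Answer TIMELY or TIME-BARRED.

The claim did not accrue until Odhiambo discovered the injury on 2001-05-27; the 1998-07-02 act date does not start the clock under the stated rule.
The untolled deadline — 2 years after 2001-05-27 — is 2003-05-27.
The defendant's absence from the jurisdiction from 2002-11-14 to 2003-11-16 tolled the period for 367 days, extending the deadline to 2004-05-28.
None of the other events listed affects the running of the period under the stated rules.
The 2004-02-19 filing precedes the 2004-05-28 deadline; the claim is timely.

TIMELY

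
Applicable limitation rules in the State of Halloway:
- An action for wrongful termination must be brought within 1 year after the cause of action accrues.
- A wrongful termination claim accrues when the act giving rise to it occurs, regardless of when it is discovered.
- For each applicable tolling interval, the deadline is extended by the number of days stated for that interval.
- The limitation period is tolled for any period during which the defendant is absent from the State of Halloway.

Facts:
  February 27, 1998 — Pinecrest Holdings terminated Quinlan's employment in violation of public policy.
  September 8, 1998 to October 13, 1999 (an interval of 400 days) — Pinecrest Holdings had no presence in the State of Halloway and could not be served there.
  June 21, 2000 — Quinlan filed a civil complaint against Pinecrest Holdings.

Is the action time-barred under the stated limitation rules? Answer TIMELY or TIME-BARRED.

The cause of action accrued on February 27, 1998, the date of the act.
Adding the 1 year base period to February 27, 1998 gives a deadline of February 27, 1999, before any tolling.
Because the defendant's absence from the jurisdiction ran from September 8, 1998 to October 13, 1999, the deadline is extended by 400 days to April 2, 2000.
The June 21, 2000 filing falls after the April 2, 2000 deadline; the claim is time-barred.

TIME-BARRED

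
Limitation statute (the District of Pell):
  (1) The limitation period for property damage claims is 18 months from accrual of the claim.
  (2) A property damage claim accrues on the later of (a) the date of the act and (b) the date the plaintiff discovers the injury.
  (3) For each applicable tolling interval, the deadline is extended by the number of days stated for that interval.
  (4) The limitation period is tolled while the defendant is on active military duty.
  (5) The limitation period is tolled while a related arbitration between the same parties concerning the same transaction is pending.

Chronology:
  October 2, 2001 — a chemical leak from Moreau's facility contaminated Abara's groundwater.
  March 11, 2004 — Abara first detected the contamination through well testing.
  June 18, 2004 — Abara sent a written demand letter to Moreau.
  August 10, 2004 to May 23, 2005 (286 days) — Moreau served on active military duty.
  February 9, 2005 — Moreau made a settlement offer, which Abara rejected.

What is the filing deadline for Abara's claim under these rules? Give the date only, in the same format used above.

Because discovery on March 11, 2004 post-dates the October 2, 2001 act, accrual under the later-of rule falls on March 11, 2004.
The untolled deadline — 18 months after March 11, 2004 — is September 11, 2005.
Because the defendant's active military service ran from August 10, 2004 to May 23, 2005, the deadline is extended by 286 days to June 24, 2006.
Nothing else in the chronology tolls or restarts the period.

June 24, 2006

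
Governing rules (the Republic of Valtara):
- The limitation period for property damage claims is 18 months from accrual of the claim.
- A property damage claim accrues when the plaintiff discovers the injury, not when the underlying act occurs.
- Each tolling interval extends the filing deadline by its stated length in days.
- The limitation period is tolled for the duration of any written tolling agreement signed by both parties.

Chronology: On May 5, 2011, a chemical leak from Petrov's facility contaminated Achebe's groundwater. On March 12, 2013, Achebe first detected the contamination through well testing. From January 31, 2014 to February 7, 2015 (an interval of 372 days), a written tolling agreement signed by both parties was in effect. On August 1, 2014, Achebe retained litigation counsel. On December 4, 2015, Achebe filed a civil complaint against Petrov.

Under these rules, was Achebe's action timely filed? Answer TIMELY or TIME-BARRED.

Under the discovery rule, the claim accrued on March 12, 2013, when Achebe discovered the injury — not on the May 5, 2011 date of the underlying act.
Adding the 18 months base period to March 12, 2013 gives a deadline of September 12, 2014, before any tolling.
The period was tolled for 372 days by the written tolling agreement (January 31, 2014 to February 7, 2015), pushing the deadline to September 19, 2015.
Nothing else in the chronology tolls or restarts the period.
The December 4, 2015 filing falls after the September 19, 2015 deadline; the claim is time-barred.

TIME-BARRED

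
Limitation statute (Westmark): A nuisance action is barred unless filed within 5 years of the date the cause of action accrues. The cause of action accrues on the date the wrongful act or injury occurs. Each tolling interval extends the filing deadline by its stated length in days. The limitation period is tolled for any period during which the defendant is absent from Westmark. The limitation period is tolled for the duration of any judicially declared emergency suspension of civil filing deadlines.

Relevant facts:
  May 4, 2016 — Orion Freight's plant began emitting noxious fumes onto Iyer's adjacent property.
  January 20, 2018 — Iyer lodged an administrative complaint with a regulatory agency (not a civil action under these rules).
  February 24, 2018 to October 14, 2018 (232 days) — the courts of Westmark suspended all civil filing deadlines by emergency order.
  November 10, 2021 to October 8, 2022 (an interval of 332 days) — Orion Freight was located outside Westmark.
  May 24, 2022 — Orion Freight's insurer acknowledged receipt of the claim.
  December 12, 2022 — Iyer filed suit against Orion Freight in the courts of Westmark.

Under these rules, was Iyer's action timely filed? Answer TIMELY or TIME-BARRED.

The cause of action accrued on May 4, 2016, the date of the act.
The untolled deadline — 5 years after May 4, 2016 — is May 4, 2021.
The emergency suspension of filing deadlines from February 24, 2018 to October 14, 2018 tolled the period for 232 days, extending the deadline to December 22, 2021.
Because the defendant's absence from the jurisdiction ran from November 10, 2021 to October 8, 2022, the deadline is extended by 332 days to November 19, 2022.
Nothing else in the chronology tolls or restarts the period.
Iyer filed on December 12, 2022, after the November 19, 2022 deadline, so the action is time-barred.

TIME-BARRED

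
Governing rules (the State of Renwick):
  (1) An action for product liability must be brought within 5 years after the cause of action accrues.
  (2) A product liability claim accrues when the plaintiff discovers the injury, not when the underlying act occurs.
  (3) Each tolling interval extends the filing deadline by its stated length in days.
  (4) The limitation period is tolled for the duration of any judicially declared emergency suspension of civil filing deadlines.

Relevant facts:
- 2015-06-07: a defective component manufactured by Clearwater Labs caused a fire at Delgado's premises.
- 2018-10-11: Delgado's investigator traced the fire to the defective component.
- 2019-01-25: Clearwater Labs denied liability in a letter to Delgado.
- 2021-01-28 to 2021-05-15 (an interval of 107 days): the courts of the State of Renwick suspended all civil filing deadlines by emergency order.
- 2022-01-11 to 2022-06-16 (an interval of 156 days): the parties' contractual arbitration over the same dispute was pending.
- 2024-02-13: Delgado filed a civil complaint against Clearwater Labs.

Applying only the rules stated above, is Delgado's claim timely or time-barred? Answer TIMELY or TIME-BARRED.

TIME-BARRED

Under the discovery rule, the claim accrued on 2018-10-11, when Delgado discovered the injury — not on the 2015-06-07 date of the underlying act.
The untolled deadline — 5 years after 2018-10-11 — is 2023-10-11.
The emergency suspension of filing deadlines from 2021-01-28 to 2021-05-15 tolled the period for 107 days, extending the deadline to 2024-01-26.
Although a pending arbitration ran from 2022-01-11 to 2022-06-16, the stated rules do not make that a tolling event, so it is disregarded.
The other events in the timeline have no effect on the limitation period under the stated rules.
Filing on 2024-02-13 missed the 2024-01-26 deadline — the action is time-barred.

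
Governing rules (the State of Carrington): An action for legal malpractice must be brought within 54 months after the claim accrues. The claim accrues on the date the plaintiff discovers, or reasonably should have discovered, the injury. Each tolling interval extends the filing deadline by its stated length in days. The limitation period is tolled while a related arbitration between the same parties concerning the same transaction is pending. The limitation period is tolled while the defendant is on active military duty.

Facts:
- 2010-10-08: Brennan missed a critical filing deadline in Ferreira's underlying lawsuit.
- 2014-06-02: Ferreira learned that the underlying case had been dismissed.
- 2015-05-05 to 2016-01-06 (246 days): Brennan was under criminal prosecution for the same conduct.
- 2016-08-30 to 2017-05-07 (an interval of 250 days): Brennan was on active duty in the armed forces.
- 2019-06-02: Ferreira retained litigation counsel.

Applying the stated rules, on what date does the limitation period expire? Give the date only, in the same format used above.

Under the discovery rule, the claim accrued on 2014-06-02, when Ferreira discovered the injury — not on the 2010-10-08 date of the underlying act.
54 months from 2014-06-02 is 2018-12-02.
The defendant's active military service from 2016-08-30 to 2017-05-07 tolled the period for 250 days, extending the deadline to 2019-08-09.
The pending criminal prosecution from 2015-05-05 to 2016-01-06 does not toll the period, because no stated rule makes a criminal prosecution a tolling event.
None of the other events listed affects the running of the period under the stated rules.

2019-08-09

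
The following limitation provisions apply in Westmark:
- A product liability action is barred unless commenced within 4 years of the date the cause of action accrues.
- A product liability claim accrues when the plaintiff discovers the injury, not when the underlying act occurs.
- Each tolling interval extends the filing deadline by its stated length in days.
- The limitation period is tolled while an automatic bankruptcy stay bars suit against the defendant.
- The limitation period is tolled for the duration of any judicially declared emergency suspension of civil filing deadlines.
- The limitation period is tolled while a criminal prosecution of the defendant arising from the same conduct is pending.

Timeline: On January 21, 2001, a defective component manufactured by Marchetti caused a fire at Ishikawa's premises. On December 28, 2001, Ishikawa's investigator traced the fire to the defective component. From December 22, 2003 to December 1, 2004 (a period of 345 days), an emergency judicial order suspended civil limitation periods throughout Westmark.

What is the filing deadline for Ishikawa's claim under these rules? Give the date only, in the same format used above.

December 8, 2006

Accrual is tied to discovery, so the period began on December 28, 2001 rather than on January 21, 2001 when the act occurred.
The untolled deadline — 4 years after December 28, 2001 — is December 28, 2005.
Because the emergency suspension of filing deadlines ran from December 22, 2003 to December 1, 2004, the deadline is extended by 345 days to December 8, 2006.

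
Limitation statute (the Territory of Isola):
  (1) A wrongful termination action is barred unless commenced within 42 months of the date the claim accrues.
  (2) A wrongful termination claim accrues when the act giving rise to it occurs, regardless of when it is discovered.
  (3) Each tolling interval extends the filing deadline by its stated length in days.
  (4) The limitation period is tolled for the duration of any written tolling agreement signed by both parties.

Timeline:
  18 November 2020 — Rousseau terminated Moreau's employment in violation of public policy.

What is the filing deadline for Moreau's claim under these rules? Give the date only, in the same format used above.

18 May 2024

The claim accrued on 18 November 2020, the date of the act.
Adding the 42 months base period to 18 November 2020 gives a deadline of 18 May 2024, before any tolling.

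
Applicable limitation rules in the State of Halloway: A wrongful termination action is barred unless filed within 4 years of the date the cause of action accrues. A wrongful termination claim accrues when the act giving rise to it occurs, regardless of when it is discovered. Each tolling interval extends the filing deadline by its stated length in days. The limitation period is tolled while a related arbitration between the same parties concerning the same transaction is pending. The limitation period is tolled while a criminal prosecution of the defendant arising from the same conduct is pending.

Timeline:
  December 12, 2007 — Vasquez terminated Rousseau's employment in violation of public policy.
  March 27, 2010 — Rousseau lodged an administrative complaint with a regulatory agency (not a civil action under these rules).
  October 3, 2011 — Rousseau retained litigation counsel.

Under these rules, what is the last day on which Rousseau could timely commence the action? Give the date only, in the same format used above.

The cause of action accrued on December 12, 2007, the date of the act.
Adding the 4 years base period to December 12, 2007 gives a deadline of December 12, 2011, before any tolling.
The other events in the timeline have no effect on the limitation period under the stated rules.

December 12, 2011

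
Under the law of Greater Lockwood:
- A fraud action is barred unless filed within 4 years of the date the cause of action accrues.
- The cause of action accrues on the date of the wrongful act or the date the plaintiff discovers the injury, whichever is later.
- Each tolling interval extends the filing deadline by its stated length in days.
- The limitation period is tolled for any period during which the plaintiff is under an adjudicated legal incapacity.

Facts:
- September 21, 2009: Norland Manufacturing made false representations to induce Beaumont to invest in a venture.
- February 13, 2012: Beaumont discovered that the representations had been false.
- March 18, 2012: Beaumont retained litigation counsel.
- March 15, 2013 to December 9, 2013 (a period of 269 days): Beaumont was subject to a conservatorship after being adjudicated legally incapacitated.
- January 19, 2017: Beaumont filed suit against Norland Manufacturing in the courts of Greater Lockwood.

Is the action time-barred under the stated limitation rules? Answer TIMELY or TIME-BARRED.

Taking the later of the act (September 21, 2009) and discovery (February 13, 2012), the claim accrued on February 13, 2012.
4 years from February 13, 2012 is February 13, 2016.
The period was tolled for 269 days by the plaintiff's legal incapacity (March 15, 2013 to December 9, 2013), pushing the deadline to November 8, 2016.
The other events in the timeline have no effect on the limitation period under the stated rules.
Beaumont filed on January 19, 2017, after the November 8, 2016 deadline, so the action is time-barred.

TIME-BARRED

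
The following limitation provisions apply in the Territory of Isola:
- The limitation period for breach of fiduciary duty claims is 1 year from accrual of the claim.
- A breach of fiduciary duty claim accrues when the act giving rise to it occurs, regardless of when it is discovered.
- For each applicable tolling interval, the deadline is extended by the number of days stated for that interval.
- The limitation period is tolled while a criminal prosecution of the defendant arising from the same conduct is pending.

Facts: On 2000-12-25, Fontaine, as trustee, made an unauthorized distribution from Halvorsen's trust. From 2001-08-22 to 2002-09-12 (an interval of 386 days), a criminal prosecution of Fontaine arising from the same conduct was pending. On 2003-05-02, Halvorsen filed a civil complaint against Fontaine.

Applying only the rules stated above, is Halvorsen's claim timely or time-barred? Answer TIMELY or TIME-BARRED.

TIME-BARRED

The limitation period began to run on 2000-12-25.
1 year from 2000-12-25 is 2001-12-25.
The pending criminal prosecution from 2001-08-22 to 2002-09-12 tolled the period for 386 days, extending the deadline to 2003-01-15.
Halvorsen filed on 2003-05-02, after the 2003-01-15 deadline, so the action is time-barred.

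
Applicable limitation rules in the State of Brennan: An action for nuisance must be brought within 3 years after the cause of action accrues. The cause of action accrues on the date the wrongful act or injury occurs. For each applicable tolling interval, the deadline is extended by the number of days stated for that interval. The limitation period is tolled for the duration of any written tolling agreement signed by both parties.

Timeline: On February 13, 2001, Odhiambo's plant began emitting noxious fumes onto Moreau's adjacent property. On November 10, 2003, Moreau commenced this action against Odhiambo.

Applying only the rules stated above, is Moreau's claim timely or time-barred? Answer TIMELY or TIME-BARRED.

TIMELY

The claim accrued on February 13, 2001, when the wrongful act occurred.
The untolled deadline — 3 years after February 13, 2001 — is February 13, 2004.
Filing on November 10, 2003 beat the February 13, 2004 deadline — the action is timely.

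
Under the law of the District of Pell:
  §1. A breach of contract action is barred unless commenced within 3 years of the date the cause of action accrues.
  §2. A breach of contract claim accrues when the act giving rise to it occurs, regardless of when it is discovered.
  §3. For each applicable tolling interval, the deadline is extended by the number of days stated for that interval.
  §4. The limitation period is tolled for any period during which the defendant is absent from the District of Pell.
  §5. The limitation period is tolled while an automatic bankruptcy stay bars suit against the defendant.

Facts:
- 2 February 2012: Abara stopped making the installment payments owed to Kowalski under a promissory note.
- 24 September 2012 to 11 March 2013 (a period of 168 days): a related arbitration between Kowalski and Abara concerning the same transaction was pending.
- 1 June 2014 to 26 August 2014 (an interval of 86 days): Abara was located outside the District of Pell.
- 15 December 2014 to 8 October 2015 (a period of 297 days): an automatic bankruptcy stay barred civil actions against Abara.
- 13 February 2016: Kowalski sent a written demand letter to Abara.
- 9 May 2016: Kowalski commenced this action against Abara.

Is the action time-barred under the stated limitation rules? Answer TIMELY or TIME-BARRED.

The limitation period began to run on 2 February 2012.
The untolled deadline — 3 years after 2 February 2012 — is 2 February 2015.
The period was tolled for 86 days by the defendant's absence from the jurisdiction (1 June 2014 to 26 August 2014), pushing the deadline to 29 April 2015.
The automatic bankruptcy stay from 15 December 2014 to 8 October 2015 tolled the period for 297 days, extending the deadline to 20 February 2016.
Although a pending arbitration ran from 24 September 2012 to 11 March 2013, the stated rules do not make that a tolling event, so it is disregarded.
Nothing else in the chronology tolls or restarts the period.
The 9 May 2016 filing falls after the 20 February 2016 deadline; the claim is time-barred.

TIME-BARRED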